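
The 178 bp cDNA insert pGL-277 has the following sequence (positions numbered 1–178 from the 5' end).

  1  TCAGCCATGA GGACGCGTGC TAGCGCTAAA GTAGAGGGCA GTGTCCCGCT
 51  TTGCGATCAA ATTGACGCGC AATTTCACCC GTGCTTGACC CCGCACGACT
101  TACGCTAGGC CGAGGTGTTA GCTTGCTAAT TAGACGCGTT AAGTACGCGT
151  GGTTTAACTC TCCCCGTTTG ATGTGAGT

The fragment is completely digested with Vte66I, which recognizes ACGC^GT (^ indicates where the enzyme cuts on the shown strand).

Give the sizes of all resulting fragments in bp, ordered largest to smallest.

Vte66I sites (ACGCGT) start at positions 13, 134, 145.
Vte66I cuts after base 4 of each site, so after positions 16, 137, 148.
Linear molecule, 3 cuts → 4 fragments:
  1–16 → 16 bp
  17–137 → 121 bp
  138–148 → 11 bp
  149–178 → 30 bp
Sorted largest to smallest: 121, 30, 16, 11 bp.

121, 30, 16, 11 bp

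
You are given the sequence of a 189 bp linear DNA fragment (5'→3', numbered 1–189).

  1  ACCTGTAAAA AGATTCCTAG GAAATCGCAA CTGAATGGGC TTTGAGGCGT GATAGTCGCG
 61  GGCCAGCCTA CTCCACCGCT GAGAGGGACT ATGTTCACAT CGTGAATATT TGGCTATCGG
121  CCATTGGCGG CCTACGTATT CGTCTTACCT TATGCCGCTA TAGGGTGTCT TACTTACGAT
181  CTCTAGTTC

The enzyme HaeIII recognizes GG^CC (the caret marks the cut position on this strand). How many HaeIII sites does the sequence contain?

3

GGCC occurs starting at positions 61, 119, 129.
HaeIII cuts at 3 sites.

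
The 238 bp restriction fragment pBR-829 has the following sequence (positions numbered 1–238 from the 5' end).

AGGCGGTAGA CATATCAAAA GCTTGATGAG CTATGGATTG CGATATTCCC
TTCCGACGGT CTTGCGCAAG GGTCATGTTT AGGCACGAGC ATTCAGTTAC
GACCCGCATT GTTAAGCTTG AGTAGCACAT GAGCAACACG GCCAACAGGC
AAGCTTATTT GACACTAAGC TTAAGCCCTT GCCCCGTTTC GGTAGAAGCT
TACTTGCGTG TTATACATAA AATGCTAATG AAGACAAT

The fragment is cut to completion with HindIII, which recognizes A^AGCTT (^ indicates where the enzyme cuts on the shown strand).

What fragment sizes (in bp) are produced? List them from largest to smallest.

95, 42, 37, 29, 19, 16 bp

HindIII sites (AAGCTT) start at positions 19, 114, 151, 167, 196.
HindIII cuts after the first base of each site, so after positions 19, 114, 151, 167, 196.
Linear molecule, 5 cuts → 6 fragments:
  1–19 → 19 bp
  20–114 → 95 bp
  115–151 → 37 bp
  152–167 → 16 bp
  168–196 → 29 bp
  197–238 → 42 bp
Sorted largest to smallest: 95, 42, 37, 29, 19, 16 bp.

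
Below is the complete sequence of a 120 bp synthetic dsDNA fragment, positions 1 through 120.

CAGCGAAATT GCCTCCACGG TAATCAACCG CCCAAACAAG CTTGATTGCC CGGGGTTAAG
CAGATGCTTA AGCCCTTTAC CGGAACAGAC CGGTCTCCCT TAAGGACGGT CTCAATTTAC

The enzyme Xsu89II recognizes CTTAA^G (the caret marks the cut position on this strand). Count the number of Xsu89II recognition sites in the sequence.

CTTAAG occurs starting at positions 67, 99.
Xsu89II cuts at 2 sites.

2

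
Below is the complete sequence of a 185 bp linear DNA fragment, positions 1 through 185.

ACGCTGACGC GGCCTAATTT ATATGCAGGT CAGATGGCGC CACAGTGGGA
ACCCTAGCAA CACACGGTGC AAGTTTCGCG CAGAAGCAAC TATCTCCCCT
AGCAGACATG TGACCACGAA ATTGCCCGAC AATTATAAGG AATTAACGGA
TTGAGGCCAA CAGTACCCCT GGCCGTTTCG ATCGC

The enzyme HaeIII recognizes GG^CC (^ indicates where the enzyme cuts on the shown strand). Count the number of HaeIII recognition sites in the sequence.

GGCC occurs starting at positions 11, 155, 171.
HaeIII cuts at 3 sites.

3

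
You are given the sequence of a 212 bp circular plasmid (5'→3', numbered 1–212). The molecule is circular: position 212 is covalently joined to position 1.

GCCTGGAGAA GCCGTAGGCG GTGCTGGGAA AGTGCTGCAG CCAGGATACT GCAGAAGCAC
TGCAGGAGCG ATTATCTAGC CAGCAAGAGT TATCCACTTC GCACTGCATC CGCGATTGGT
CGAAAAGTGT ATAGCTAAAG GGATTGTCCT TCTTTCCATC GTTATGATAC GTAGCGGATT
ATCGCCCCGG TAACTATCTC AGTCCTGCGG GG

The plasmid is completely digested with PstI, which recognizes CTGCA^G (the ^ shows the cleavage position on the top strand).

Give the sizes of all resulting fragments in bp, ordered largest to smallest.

PstI sites (CTGCAG) start at positions 35, 49, 60.
PstI cuts after base 5 of each site (before the last base), so after positions 39, 53, 64.
Circular molecule, 3 cuts → 3 fragments:
  40–53 → 14 bp
  54–64 → 11 bp
  65–212 then 1–39 → 148 + 39 = 187 bp
Sorted largest to smallest: 187, 14, 11 bp.

187, 14, 11 bp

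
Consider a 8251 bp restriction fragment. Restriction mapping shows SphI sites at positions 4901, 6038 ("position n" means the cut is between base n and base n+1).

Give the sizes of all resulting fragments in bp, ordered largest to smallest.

4901, 2213, 1137 bp

Linear molecule, 2 cuts → 3 fragments:
  4901 − 0 = 4901 bp
  6038 − 4901 = 1137 bp
  8251 − 6038 = 2213 bp
Sorted largest to smallest: 4901, 2213, 1137 bp.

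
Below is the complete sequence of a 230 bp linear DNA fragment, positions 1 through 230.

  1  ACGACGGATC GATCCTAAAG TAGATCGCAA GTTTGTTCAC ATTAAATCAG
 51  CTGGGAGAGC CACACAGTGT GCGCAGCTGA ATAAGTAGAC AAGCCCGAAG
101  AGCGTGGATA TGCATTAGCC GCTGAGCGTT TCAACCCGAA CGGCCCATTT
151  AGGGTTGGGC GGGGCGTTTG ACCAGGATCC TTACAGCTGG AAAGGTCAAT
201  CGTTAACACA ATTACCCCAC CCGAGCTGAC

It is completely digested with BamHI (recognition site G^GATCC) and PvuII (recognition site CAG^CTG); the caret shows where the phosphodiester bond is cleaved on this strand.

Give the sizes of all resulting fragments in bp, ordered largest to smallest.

99, 50, 44, 26, 11 bp

The BamHI site (GGATCC) starts at position 175.
BamHI cuts after the first base of each site, so after position 175.
PvuII sites (CAGCTG) start at positions 48, 74, 184.
PvuII cuts after base 3 of each site, so after positions 50, 76, 186.
Combined cut positions: 50, 76, 175, 186.
Linear molecule, 4 cuts → 5 fragments:
  1–50 → 50 bp
  51–76 → 26 bp
  77–175 → 99 bp
  176–186 → 11 bp
  187–230 → 44 bp
Sorted largest to smallest: 99, 50, 44, 26, 11 bp.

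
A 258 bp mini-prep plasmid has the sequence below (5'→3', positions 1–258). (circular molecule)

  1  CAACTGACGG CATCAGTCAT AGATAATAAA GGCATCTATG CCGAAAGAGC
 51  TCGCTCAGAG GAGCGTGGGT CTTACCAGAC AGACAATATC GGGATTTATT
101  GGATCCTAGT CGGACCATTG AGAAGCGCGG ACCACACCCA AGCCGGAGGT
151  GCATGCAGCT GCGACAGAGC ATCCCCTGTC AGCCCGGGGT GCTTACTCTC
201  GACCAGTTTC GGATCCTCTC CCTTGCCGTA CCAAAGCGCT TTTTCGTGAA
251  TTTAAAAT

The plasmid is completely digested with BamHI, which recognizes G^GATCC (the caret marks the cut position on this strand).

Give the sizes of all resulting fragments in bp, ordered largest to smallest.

148, 110 bp

BamHI sites (GGATCC) start at positions 101, 211.
BamHI cuts after the first base of each site, so after positions 101, 211.
Circular molecule, 2 cuts → 2 fragments:
  102–211 → 110 bp
  212–258 then 1–101 → 47 + 101 = 148 bp
Sorted largest to smallest: 148, 110 bp.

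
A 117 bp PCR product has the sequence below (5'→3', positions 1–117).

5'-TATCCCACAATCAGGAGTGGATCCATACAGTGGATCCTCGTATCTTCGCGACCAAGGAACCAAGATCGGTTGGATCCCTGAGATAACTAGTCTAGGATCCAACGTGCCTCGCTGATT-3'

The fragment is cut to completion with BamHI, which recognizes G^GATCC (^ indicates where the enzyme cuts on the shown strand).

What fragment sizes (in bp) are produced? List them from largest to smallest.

BamHI sites (GGATCC) start at positions 19, 32, 72, 95.
BamHI cuts after the first base of each site, so after positions 19, 32, 72, 95.
Linear molecule, 4 cuts → 5 fragments:
  1–19 → 19 bp
  20–32 → 13 bp
  33–72 → 40 bp
  73–95 → 23 bp
  96–117 → 22 bp
Sorted largest to smallest: 40, 23, 22, 19, 13 bp.

40, 23, 22, 19, 13 bp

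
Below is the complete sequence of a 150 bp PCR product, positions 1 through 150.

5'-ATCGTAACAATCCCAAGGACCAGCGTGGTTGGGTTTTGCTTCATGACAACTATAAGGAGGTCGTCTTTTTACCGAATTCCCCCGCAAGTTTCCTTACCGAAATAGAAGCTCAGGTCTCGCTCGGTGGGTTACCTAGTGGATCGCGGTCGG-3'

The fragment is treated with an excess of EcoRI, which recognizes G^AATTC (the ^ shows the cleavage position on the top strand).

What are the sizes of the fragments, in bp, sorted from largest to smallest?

76, 74 bp

The EcoRI site (GAATTC) starts at position 74.
EcoRI cuts after the first base of each site, so after position 74.
Linear molecule, 1 cut → 2 fragments:
  1–74 → 74 bp
  75–150 → 76 bp
Sorted largest to smallest: 76, 74 bp.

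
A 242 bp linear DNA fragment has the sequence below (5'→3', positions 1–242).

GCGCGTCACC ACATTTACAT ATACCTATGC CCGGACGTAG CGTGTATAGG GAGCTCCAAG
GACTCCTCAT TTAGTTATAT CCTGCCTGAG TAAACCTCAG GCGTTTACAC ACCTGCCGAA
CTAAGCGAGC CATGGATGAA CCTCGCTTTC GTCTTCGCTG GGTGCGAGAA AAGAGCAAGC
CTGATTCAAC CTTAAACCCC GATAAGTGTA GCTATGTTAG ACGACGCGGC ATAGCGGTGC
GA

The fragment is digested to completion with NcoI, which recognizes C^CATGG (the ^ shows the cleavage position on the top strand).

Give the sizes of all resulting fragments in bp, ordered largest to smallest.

The NcoI site (CCATGG) starts at position 130.
NcoI cuts after the first base of each site, so after position 130.
Linear molecule, 1 cut → 2 fragments:
  1–130 → 130 bp
  131–242 → 112 bp
Sorted largest to smallest: 130, 112 bp.

130, 112 bp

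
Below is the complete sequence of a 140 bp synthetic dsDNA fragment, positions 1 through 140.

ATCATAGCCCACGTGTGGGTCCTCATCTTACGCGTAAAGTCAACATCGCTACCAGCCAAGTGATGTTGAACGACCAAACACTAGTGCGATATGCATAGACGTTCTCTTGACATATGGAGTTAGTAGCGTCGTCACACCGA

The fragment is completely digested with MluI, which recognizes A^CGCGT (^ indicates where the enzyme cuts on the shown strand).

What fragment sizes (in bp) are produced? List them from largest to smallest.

110, 30 bp

The MluI site (ACGCGT) starts at position 30.
MluI cuts after the first base of each site, so after position 30.
Linear molecule, 1 cut → 2 fragments:
  1–30 → 30 bp
  31–140 → 110 bp
Sorted largest to smallest: 110, 30 bp.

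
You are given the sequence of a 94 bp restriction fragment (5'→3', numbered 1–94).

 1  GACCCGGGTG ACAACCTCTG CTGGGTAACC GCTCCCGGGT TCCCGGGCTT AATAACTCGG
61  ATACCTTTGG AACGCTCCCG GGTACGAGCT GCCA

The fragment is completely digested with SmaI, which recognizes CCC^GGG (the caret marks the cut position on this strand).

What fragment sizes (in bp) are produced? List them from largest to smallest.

SmaI sites (CCCGGG) start at positions 3, 34, 42, 77.
SmaI cuts after base 3 of each site, so after positions 5, 36, 44, 79.
Linear molecule, 4 cuts → 5 fragments:
  1–5 → 5 bp
  6–36 → 31 bp
  37–44 → 8 bp
  45–79 → 35 bp
  80–94 → 15 bp
Sorted largest to smallest: 35, 31, 15, 8, 5 bp.

35, 31, 15, 8, 5 bp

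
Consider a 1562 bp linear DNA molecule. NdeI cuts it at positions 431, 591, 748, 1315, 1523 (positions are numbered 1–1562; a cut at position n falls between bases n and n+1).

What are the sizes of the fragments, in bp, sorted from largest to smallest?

567, 431, 208, 160, 157, 39 bp

Linear molecule, 5 cuts → 6 fragments:
  431 − 0 = 431 bp
  591 − 431 = 160 bp
  748 − 591 = 157 bp
  1315 − 748 = 567 bp
  1523 − 1315 = 208 bp
  1562 − 1523 = 39 bp
Sorted largest to smallest: 567, 431, 208, 160, 157, 39 bp.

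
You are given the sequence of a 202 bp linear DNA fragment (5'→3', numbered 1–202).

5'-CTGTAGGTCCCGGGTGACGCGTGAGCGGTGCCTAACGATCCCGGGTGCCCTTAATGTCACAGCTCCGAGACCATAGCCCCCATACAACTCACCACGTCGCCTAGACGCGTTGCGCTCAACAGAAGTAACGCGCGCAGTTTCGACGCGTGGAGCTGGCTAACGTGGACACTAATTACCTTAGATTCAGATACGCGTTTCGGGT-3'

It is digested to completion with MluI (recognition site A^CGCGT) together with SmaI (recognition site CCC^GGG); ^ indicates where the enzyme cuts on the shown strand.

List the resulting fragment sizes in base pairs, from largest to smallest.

MluI sites (ACGCGT) start at positions 17, 105, 143, 190.
MluI cuts after the first base of each site, so after positions 17, 105, 143, 190.
SmaI sites (CCCGGG) start at positions 9, 40.
SmaI cuts after base 3 of each site, so after positions 11, 42.
Combined cut positions: 11, 17, 42, 105, 143, 190.
Linear molecule, 6 cuts → 7 fragments:
  1–11 → 11 bp
  12–17 → 6 bp
  18–42 → 25 bp
  43–105 → 63 bp
  106–143 → 38 bp
  144–190 → 47 bp
  191–202 → 12 bp
Sorted largest to smallest: 63, 47, 38, 25, 12, 11, 6 bp.

63, 47, 38, 25, 12, 11, 6 bp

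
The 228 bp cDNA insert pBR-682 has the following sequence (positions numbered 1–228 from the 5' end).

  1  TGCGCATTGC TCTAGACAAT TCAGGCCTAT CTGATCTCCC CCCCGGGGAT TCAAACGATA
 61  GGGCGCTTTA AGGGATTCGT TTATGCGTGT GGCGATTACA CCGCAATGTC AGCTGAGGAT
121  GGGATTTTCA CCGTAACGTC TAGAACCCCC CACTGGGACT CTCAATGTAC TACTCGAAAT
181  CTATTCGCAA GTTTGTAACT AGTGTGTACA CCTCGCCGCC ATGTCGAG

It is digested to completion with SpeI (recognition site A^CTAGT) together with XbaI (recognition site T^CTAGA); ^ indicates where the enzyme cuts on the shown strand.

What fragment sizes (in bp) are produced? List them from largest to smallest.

128, 59, 30, 11 bp

The SpeI site (ACTAGT) starts at position 198.
SpeI cuts after the first base of each site, so after position 198.
XbaI sites (TCTAGA) start at positions 11, 139.
XbaI cuts after the first base of each site, so after positions 11, 139.
Combined cut positions: 11, 139, 198.
Linear molecule, 3 cuts → 4 fragments:
  1–11 → 11 bp
  12–139 → 128 bp
  140–198 → 59 bp
  199–228 → 30 bp
Sorted largest to smallest: 128, 59, 30, 11 bp.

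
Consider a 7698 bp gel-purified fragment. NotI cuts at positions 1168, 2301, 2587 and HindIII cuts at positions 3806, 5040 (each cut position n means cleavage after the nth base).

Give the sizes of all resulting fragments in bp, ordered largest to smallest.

Combined cut positions (sorted): 1168, 2301, 2587, 3806, 5040.
Linear molecule, 5 cuts → 6 fragments:
  1168 − 0 = 1168 bp
  2301 − 1168 = 1133 bp
  2587 − 2301 = 286 bp
  3806 − 2587 = 1219 bp
  5040 − 3806 = 1234 bp
  7698 − 5040 = 2658 bp
Sorted largest to smallest: 2658, 1234, 1219, 1168, 1133, 286 bp.

2658, 1234, 1219, 1168, 1133, 286 bp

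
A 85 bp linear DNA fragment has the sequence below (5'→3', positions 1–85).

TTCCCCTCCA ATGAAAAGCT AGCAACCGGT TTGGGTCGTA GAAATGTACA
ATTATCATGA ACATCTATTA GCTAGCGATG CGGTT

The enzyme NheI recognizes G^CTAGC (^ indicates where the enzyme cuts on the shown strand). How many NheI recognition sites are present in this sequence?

GCTAGC occurs starting at positions 18, 71.
NheI cuts at 2 sites.

2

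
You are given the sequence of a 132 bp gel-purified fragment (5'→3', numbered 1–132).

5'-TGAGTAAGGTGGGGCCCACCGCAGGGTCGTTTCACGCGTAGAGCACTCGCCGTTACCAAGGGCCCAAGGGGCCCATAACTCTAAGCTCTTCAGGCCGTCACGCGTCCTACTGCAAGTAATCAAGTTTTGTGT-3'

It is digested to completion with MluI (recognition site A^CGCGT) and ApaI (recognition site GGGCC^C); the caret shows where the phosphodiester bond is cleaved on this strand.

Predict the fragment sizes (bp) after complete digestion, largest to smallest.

32, 30, 27, 18, 16, 9 bp

MluI sites (ACGCGT) start at positions 34, 100.
MluI cuts after the first base of each site, so after positions 34, 100.
ApaI sites (GGGCCC) start at positions 12, 60, 69.
ApaI cuts after base 5 of each site (before the last base), so after positions 16, 64, 73.
Combined cut positions: 16, 34, 64, 73, 100.
Linear molecule, 5 cuts → 6 fragments:
  1–16 → 16 bp
  17–34 → 18 bp
  35–64 → 30 bp
  65–73 → 9 bp
  74–100 → 27 bp
  101–132 → 32 bp
Sorted largest to smallest: 32, 30, 27, 18, 16, 9 bp.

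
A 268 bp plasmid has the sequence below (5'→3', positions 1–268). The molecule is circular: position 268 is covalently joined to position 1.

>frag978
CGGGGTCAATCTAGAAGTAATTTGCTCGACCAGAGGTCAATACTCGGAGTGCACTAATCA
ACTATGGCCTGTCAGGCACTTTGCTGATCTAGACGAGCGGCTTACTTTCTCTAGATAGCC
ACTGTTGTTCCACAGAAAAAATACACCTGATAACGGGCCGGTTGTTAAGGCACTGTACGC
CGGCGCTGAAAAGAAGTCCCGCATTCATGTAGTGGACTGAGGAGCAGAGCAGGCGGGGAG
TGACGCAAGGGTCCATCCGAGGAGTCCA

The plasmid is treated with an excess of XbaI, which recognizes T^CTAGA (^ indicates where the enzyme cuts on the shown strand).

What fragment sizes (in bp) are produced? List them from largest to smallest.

XbaI sites (TCTAGA) start at positions 10, 88, 110.
XbaI cuts after the first base of each site, so after positions 10, 88, 110.
Circular molecule, 3 cuts → 3 fragments:
  11–88 → 78 bp
  89–110 → 22 bp
  111–268 then 1–10 → 158 + 10 = 168 bp
Sorted largest to smallest: 168, 78, 22 bp.

168, 78, 22 bp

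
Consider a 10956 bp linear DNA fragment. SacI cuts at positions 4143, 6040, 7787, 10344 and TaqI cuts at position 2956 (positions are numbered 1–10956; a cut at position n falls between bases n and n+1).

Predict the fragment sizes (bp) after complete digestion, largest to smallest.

2956, 2557, 1897, 1747, 1187, 612 bp

Combined cut positions (sorted): 2956, 4143, 6040, 7787, 10344.
Linear molecule, 5 cuts → 6 fragments:
  2956 − 0 = 2956 bp
  4143 − 2956 = 1187 bp
  6040 − 4143 = 1897 bp
  7787 − 6040 = 1747 bp
  10344 − 7787 = 2557 bp
  10956 − 10344 = 612 bp
Sorted largest to smallest: 2956, 2557, 1897, 1747, 1187, 612 bp.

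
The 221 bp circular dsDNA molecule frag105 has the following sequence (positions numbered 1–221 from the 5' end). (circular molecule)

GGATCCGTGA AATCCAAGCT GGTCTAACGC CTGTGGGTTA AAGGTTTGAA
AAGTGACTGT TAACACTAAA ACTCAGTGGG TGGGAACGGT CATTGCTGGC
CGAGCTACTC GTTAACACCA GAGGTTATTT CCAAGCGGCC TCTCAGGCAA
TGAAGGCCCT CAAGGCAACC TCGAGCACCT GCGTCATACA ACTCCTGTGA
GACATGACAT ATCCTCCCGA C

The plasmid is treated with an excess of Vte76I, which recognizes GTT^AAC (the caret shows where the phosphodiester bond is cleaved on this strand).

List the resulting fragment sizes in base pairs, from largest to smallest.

169, 52 bp

Vte76I sites (GTTAAC) start at positions 59, 111.
Vte76I cuts after base 3 of each site, so after positions 61, 113.
Circular molecule, 2 cuts → 2 fragments:
  62–113 → 52 bp
  114–221 then 1–61 → 108 + 61 = 169 bp
Sorted largest to smallest: 169, 52 bp.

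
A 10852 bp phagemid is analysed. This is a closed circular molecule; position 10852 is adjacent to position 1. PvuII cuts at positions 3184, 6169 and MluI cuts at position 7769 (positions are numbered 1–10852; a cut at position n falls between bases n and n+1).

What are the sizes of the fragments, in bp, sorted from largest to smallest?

Combined cut positions (sorted): 3184, 6169, 7769.
Circular molecule, 3 cuts → 3 fragments:
  6169 − 3184 = 2985 bp
  7769 − 6169 = 1600 bp
  wrap: 10852 − 7769 + 3184 = 6267 bp
Sorted largest to smallest: 6267, 2985, 1600 bp.

6267, 2985, 1600 bp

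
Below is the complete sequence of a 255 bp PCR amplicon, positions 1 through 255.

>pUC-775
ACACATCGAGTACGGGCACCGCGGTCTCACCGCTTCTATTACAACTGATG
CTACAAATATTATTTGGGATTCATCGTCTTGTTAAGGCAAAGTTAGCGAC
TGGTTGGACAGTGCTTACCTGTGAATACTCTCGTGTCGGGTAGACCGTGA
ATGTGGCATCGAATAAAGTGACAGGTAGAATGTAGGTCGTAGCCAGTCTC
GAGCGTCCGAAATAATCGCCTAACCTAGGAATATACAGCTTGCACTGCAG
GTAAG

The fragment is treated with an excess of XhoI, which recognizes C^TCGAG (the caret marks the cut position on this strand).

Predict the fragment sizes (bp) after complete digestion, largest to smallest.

The XhoI site (CTCGAG) starts at position 198.
XhoI cuts after the first base of each site, so after position 198.
Linear molecule, 1 cut → 2 fragments:
  1–198 → 198 bp
  199–255 → 57 bp
Sorted largest to smallest: 198, 57 bp.

198, 57 bp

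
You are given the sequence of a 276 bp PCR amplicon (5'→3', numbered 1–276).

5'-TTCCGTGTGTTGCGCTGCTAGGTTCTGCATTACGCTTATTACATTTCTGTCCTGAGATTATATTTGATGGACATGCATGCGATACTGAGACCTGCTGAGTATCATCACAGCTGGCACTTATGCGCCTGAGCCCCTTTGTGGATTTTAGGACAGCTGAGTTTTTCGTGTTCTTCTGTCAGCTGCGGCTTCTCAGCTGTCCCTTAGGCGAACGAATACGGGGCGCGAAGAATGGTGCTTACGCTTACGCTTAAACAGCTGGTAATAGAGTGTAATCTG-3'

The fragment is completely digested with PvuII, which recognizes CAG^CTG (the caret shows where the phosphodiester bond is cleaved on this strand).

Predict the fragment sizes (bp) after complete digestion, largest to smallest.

PvuII sites (CAGCTG) start at positions 108, 151, 177, 191, 253.
PvuII cuts after base 3 of each site, so after positions 110, 153, 179, 193, 255.
Linear molecule, 5 cuts → 6 fragments:
  1–110 → 110 bp
  111–153 → 43 bp
  154–179 → 26 bp
  180–193 → 14 bp
  194–255 → 62 bp
  256–276 → 21 bp
Sorted largest to smallest: 110, 62, 43, 26, 21, 14 bp.

110, 62, 43, 26, 21, 14 bp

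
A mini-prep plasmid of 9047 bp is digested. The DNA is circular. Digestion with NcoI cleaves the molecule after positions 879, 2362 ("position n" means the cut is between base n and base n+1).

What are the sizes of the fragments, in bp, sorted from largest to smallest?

Circular molecule, 2 cuts → 2 fragments:
  2362 − 879 = 1483 bp
  wrap: 9047 − 2362 + 879 = 7564 bp
Sorted largest to smallest: 7564, 1483 bp.

7564, 1483 bp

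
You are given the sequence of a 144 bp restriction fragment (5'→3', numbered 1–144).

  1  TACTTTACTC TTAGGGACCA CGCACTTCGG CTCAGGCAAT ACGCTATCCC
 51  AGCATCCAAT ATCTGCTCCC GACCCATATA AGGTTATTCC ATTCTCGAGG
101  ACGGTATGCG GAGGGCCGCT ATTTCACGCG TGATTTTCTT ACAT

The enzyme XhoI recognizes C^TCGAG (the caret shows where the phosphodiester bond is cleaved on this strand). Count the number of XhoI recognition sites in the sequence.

CTCGAG occurs starting at position 94.
XhoI cuts at 1 site.

1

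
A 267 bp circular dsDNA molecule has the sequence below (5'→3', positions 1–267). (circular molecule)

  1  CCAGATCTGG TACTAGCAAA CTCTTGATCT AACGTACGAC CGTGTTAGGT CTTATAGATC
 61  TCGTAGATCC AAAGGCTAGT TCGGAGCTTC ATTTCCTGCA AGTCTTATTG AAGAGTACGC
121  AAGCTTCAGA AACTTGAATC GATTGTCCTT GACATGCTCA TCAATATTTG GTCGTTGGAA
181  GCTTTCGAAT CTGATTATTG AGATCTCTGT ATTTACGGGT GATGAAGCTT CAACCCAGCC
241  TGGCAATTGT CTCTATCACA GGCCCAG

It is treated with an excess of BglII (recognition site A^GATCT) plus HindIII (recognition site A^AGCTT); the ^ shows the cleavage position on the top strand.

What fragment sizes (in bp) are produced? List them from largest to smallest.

BglII sites (AGATCT) start at positions 3, 56, 201.
BglII cuts after the first base of each site, so after positions 3, 56, 201.
HindIII sites (AAGCTT) start at positions 121, 179, 225.
HindIII cuts after the first base of each site, so after positions 121, 179, 225.
Combined cut positions: 3, 56, 121, 179, 201, 225.
Circular molecule, 6 cuts → 6 fragments:
  4–56 → 53 bp
  57–121 → 65 bp
  122–179 → 58 bp
  180–201 → 22 bp
  202–225 → 24 bp
  226–267 then 1–3 → 42 + 3 = 45 bp
Sorted largest to smallest: 65, 58, 53, 45, 24, 22 bp.

65, 58, 53, 45, 24, 22 bp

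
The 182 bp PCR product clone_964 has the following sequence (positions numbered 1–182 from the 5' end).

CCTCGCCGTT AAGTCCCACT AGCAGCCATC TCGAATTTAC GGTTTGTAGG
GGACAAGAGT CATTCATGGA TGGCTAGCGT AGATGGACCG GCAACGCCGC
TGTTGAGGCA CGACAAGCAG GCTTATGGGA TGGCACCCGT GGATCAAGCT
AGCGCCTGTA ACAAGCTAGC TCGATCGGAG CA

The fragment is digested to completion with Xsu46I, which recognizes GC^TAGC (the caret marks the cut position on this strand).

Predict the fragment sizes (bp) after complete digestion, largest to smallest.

75, 74, 17, 16 bp

Xsu46I sites (GCTAGC) start at positions 73, 148, 165.
Xsu46I cuts after base 2 of each site, so after positions 74, 149, 166.
Linear molecule, 3 cuts → 4 fragments:
  1–74 → 74 bp
  75–149 → 75 bp
  150–166 → 17 bp
  167–182 → 16 bp
Sorted largest to smallest: 75, 74, 17, 16 bp.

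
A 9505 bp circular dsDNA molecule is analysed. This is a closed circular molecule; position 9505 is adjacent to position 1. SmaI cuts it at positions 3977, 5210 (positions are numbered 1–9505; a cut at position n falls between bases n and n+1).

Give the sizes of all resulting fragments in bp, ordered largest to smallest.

8272, 1233 bp

Circular molecule, 2 cuts → 2 fragments:
  5210 − 3977 = 1233 bp
  wrap: 9505 − 5210 + 3977 = 8272 bp
Sorted largest to smallest: 8272, 1233 bp.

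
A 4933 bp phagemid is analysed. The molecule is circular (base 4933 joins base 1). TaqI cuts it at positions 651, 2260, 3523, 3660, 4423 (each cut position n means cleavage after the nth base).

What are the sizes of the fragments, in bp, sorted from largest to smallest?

1609, 1263, 1161, 763, 137 bp

Circular molecule, 5 cuts → 5 fragments:
  2260 − 651 = 1609 bp
  3523 − 2260 = 1263 bp
  3660 − 3523 = 137 bp
  4423 − 3660 = 763 bp
  wrap: 4933 − 4423 + 651 = 1161 bp
Sorted largest to smallest: 1609, 1263, 1161, 763, 137 bp.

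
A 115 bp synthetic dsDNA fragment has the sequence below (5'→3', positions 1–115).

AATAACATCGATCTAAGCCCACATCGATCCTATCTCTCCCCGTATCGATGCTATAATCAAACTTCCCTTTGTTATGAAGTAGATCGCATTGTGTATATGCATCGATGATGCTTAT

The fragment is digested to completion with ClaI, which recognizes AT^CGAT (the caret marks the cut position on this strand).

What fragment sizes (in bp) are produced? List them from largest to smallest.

ClaI sites (ATCGAT) start at positions 7, 23, 44, 101.
ClaI cuts after base 2 of each site, so after positions 8, 24, 45, 102.
Linear molecule, 4 cuts → 5 fragments:
  1–8 → 8 bp
  9–24 → 16 bp
  25–45 → 21 bp
  46–102 → 57 bp
  103–115 → 13 bp
Sorted largest to smallest: 57, 21, 16, 13, 8 bp.

57, 21, 16, 13, 8 bp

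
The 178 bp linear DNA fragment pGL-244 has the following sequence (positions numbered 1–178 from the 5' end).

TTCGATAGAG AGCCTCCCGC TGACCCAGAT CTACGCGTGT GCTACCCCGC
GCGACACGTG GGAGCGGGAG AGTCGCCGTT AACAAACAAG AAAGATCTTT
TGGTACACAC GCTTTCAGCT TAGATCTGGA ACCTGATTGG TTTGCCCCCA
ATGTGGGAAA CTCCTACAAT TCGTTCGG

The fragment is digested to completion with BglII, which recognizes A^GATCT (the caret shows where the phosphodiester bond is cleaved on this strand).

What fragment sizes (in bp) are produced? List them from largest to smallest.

66, 56, 29, 27 bp

BglII sites (AGATCT) start at positions 27, 93, 122.
BglII cuts after the first base of each site, so after positions 27, 93, 122.
Linear molecule, 3 cuts → 4 fragments:
  1–27 → 27 bp
  28–93 → 66 bp
  94–122 → 29 bp
  123–178 → 56 bp
Sorted largest to smallest: 66, 56, 29, 27 bp.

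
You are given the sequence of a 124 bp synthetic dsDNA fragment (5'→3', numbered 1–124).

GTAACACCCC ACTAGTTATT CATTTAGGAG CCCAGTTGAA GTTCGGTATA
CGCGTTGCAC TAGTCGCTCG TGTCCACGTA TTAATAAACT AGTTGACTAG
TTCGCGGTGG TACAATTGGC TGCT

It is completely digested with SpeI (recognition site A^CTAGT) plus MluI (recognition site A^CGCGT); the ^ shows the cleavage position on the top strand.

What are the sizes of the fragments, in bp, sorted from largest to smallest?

SpeI sites (ACTAGT) start at positions 11, 59, 88, 96.
SpeI cuts after the first base of each site, so after positions 11, 59, 88, 96.
The MluI site (ACGCGT) starts at position 50.
MluI cuts after the first base of each site, so after position 50.
Combined cut positions: 11, 50, 59, 88, 96.
Linear molecule, 5 cuts → 6 fragments:
  1–11 → 11 bp
  12–50 → 39 bp
  51–59 → 9 bp
  60–88 → 29 bp
  89–96 → 8 bp
  97–124 → 28 bp
Sorted largest to smallest: 39, 29, 28, 11, 9, 8 bp.

39, 29, 28, 11, 9, 8 bp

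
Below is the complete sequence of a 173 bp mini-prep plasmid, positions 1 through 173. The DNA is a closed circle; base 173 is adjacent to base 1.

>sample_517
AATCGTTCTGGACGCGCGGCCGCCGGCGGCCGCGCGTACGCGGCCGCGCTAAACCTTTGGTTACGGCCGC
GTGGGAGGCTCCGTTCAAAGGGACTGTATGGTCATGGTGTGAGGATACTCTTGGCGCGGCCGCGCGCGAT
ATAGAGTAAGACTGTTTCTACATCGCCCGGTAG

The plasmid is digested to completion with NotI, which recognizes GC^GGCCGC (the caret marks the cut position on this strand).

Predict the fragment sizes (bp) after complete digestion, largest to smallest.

86, 63, 14, 10 bp

NotI sites (GCGGCCGC) start at positions 16, 26, 40, 126.
NotI cuts after base 2 of each site, so after positions 17, 27, 41, 127.
Circular molecule, 4 cuts → 4 fragments:
  18–27 → 10 bp
  28–41 → 14 bp
  42–127 → 86 bp
  128–173 then 1–17 → 46 + 17 = 63 bp
Sorted largest to smallest: 86, 63, 14, 10 bp.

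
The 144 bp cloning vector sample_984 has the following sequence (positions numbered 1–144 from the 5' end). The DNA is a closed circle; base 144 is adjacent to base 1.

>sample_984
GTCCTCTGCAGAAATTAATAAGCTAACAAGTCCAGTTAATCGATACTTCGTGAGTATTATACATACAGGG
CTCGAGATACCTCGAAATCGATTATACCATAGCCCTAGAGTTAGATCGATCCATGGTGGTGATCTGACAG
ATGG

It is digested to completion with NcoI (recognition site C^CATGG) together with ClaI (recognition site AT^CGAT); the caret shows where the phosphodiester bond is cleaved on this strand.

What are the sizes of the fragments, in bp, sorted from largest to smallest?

The NcoI site (CCATGG) starts at position 121.
NcoI cuts after the first base of each site, so after position 121.
ClaI sites (ATCGAT) start at positions 39, 87, 115.
ClaI cuts after base 2 of each site, so after positions 40, 88, 116.
Combined cut positions: 40, 88, 116, 121.
Circular molecule, 4 cuts → 4 fragments:
  41–88 → 48 bp
  89–116 → 28 bp
  117–121 → 5 bp
  122–144 then 1–40 → 23 + 40 = 63 bp
Sorted largest to smallest: 63, 48, 28, 5 bp.

63, 48, 28, 5 bp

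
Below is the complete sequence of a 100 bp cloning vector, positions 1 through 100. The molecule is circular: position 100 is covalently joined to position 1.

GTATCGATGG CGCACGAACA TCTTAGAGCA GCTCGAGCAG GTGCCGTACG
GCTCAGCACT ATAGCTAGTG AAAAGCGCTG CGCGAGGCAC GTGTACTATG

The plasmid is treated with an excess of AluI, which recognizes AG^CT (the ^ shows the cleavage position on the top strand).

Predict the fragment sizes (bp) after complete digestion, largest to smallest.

AluI sites (AGCT) start at positions 30, 63.
AluI cuts after base 2 of each site, so after positions 31, 64.
Circular molecule, 2 cuts → 2 fragments:
  32–64 → 33 bp
  65–100 then 1–31 → 36 + 31 = 67 bp
Sorted largest to smallest: 67, 33 bp.

67, 33 bp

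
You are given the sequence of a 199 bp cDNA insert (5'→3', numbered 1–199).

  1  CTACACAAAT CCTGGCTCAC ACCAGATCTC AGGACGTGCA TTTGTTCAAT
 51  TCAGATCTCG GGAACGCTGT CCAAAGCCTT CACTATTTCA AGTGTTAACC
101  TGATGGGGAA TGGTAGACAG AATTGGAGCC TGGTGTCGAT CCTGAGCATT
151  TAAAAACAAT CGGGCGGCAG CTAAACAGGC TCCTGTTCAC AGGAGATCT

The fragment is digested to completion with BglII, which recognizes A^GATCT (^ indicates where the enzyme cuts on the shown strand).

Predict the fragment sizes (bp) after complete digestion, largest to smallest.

141, 29, 24, 5 bp

BglII sites (AGATCT) start at positions 24, 53, 194.
BglII cuts after the first base of each site, so after positions 24, 53, 194.
Linear molecule, 3 cuts → 4 fragments:
  1–24 → 24 bp
  25–53 → 29 bp
  54–194 → 141 bp
  195–199 → 5 bp
Sorted largest to smallest: 141, 29, 24, 5 bp.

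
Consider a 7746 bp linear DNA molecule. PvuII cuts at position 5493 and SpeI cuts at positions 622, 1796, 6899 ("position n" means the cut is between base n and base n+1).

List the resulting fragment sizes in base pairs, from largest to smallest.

3697, 1406, 1174, 847, 622 bp

Combined cut positions (sorted): 622, 1796, 5493, 6899.
Linear molecule, 4 cuts → 5 fragments:
  622 − 0 = 622 bp
  1796 − 622 = 1174 bp
  5493 − 1796 = 3697 bp
  6899 − 5493 = 1406 bp
  7746 − 6899 = 847 bp
Sorted largest to smallest: 3697, 1406, 1174, 847, 622 bp.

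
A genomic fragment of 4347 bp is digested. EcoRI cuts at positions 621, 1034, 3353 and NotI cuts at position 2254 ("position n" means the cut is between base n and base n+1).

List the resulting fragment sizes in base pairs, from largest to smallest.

Combined cut positions (sorted): 621, 1034, 2254, 3353.
Linear molecule, 4 cuts → 5 fragments:
  621 − 0 = 621 bp
  1034 − 621 = 413 bp
  2254 − 1034 = 1220 bp
  3353 − 2254 = 1099 bp
  4347 − 3353 = 994 bp
Sorted largest to smallest: 1220, 1099, 994, 621, 413 bp.

1220, 1099, 994, 621, 413 bp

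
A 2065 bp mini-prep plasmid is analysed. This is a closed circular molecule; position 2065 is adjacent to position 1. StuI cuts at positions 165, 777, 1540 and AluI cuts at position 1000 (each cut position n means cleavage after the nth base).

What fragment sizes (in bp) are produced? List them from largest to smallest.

690, 612, 540, 223 bp

Combined cut positions (sorted): 165, 777, 1000, 1540.
Circular molecule, 4 cuts → 4 fragments:
  777 − 165 = 612 bp
  1000 − 777 = 223 bp
  1540 − 1000 = 540 bp
  wrap: 2065 − 1540 + 165 = 690 bp
Sorted largest to smallest: 690, 612, 540, 223 bp.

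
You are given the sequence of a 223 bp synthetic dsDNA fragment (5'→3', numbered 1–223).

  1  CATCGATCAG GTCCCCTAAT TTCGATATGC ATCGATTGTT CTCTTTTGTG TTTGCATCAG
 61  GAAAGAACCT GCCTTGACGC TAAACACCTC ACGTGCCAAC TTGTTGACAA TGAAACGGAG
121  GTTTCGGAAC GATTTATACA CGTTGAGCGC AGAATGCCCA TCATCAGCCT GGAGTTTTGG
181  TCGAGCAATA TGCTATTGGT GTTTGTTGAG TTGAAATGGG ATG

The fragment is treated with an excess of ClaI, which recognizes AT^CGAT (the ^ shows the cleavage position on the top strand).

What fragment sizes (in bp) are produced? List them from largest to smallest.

191, 29, 3 bp

ClaI sites (ATCGAT) start at positions 2, 31.
ClaI cuts after base 2 of each site, so after positions 3, 32.
Linear molecule, 2 cuts → 3 fragments:
  1–3 → 3 bp
  4–32 → 29 bp
  33–223 → 191 bp
Sorted largest to smallest: 191, 29, 3 bp.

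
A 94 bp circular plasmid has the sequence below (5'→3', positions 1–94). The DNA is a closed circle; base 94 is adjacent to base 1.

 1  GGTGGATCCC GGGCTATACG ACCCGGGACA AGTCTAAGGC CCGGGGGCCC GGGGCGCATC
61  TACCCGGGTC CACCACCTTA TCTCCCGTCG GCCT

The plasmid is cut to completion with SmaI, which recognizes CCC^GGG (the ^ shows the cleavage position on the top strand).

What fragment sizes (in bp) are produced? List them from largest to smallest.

39, 18, 15, 14, 8 bp

SmaI sites (CCCGGG) start at positions 8, 22, 40, 48, 63.
SmaI cuts after base 3 of each site, so after positions 10, 24, 42, 50, 65.
Circular molecule, 5 cuts → 5 fragments:
  11–24 → 14 bp
  25–42 → 18 bp
  43–50 → 8 bp
  51–65 → 15 bp
  66–94 then 1–10 → 29 + 10 = 39 bp
Sorted largest to smallest: 39, 18, 15, 14, 8 bp.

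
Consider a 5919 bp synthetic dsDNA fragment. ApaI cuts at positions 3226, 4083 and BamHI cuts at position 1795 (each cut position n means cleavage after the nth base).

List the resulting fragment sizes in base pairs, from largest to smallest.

1836, 1795, 1431, 857 bp

Combined cut positions (sorted): 1795, 3226, 4083.
Linear molecule, 3 cuts → 4 fragments:
  1795 − 0 = 1795 bp
  3226 − 1795 = 1431 bp
  4083 − 3226 = 857 bp
  5919 − 4083 = 1836 bp
Sorted largest to smallest: 1836, 1795, 1431, 857 bp.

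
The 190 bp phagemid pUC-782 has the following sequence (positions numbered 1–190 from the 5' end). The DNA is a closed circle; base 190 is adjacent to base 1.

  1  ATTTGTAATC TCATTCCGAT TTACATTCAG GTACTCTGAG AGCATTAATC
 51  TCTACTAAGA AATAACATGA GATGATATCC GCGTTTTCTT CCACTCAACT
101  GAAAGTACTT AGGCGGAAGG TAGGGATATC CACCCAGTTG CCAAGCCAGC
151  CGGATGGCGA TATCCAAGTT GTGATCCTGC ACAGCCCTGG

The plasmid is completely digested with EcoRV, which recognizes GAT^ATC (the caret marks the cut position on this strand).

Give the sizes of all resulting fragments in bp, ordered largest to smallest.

EcoRV sites (GATATC) start at positions 74, 125, 159.
EcoRV cuts after base 3 of each site, so after positions 76, 127, 161.
Circular molecule, 3 cuts → 3 fragments:
  77–127 → 51 bp
  128–161 → 34 bp
  162–190 then 1–76 → 29 + 76 = 105 bp
Sorted largest to smallest: 105, 51, 34 bp.

105, 51, 34 bp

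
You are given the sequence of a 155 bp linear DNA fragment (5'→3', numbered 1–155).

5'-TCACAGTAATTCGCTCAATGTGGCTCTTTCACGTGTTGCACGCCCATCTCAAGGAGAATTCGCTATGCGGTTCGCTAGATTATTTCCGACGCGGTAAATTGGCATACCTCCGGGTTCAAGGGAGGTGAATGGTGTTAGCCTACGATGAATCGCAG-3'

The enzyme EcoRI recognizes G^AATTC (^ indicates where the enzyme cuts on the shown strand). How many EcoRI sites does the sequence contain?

GAATTC occurs starting at position 56.
EcoRI cuts at 1 site.

1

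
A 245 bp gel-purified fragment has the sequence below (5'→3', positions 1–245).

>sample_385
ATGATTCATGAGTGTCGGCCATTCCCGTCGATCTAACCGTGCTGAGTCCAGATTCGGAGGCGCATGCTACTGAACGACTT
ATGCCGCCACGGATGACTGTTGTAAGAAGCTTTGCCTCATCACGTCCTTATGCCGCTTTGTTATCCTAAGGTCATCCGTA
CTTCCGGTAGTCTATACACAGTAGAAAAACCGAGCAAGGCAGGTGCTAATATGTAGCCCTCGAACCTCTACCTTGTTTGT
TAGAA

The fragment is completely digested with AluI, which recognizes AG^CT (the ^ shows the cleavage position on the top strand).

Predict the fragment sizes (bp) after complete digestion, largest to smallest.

The AluI site (AGCT) starts at position 108.
AluI cuts after base 2 of each site, so after position 109.
Linear molecule, 1 cut → 2 fragments:
  1–109 → 109 bp
  110–245 → 136 bp
Sorted largest to smallest: 136, 109 bp.

136, 109 bp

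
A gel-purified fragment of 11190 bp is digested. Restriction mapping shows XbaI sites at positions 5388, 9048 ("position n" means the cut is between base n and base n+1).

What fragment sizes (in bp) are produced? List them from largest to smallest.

Linear molecule, 2 cuts → 3 fragments:
  5388 − 0 = 5388 bp
  9048 − 5388 = 3660 bp
  11190 − 9048 = 2142 bp
Sorted largest to smallest: 5388, 3660, 2142 bp.

5388, 3660, 2142 bp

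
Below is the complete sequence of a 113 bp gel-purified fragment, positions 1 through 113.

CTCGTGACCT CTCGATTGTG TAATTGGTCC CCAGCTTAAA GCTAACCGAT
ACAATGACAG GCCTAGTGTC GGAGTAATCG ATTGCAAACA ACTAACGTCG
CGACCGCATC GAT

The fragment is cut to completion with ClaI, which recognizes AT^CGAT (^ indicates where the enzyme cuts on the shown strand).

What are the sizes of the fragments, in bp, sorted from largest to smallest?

78, 31, 4 bp

ClaI sites (ATCGAT) start at positions 77, 108.
ClaI cuts after base 2 of each site, so after positions 78, 109.
Linear molecule, 2 cuts → 3 fragments:
  1–78 → 78 bp
  79–109 → 31 bp
  110–113 → 4 bp
Sorted largest to smallest: 78, 31, 4 bp.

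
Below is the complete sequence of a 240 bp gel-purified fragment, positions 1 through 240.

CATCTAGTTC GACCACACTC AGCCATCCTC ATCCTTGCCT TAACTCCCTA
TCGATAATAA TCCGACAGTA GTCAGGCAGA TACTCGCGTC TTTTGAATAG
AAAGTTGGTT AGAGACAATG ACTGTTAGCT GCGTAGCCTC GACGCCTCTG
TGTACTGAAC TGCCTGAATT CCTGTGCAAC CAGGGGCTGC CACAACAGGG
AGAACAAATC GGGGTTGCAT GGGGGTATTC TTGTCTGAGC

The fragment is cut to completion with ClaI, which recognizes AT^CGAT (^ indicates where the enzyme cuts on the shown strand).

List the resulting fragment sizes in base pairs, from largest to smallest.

The ClaI site (ATCGAT) starts at position 50.
ClaI cuts after base 2 of each site, so after position 51.
Linear molecule, 1 cut → 2 fragments:
  1–51 → 51 bp
  52–240 → 189 bp
Sorted largest to smallest: 189, 51 bp.

189, 51 bp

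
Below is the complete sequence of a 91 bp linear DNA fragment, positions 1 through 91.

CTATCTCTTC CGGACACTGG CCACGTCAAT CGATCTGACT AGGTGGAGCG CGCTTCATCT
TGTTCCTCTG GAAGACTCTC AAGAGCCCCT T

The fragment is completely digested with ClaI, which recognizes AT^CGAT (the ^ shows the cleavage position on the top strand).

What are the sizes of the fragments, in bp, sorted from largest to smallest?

The ClaI site (ATCGAT) starts at position 29.
ClaI cuts after base 2 of each site, so after position 30.
Linear molecule, 1 cut → 2 fragments:
  1–30 → 30 bp
  31–91 → 61 bp
Sorted largest to smallest: 61, 30 bp.

61, 30 bp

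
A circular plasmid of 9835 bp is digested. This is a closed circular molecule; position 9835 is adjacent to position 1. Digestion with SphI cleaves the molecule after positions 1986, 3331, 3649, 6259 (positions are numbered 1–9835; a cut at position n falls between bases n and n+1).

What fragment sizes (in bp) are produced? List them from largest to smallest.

5562, 2610, 1345, 318 bp

Circular molecule, 4 cuts → 4 fragments:
  3331 − 1986 = 1345 bp
  3649 − 3331 = 318 bp
  6259 − 3649 = 2610 bp
  wrap: 9835 − 6259 + 1986 = 5562 bp
Sorted largest to smallest: 5562, 2610, 1345, 318 bp.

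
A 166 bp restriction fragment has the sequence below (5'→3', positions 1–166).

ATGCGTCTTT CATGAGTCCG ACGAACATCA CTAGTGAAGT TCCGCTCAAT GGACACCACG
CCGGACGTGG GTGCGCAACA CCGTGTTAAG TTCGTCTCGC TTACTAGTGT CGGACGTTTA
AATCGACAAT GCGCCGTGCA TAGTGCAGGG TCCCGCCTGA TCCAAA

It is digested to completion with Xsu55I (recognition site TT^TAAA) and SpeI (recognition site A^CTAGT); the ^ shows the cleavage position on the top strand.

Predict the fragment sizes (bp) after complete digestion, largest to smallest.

73, 48, 30, 15 bp

The Xsu55I site (TTTAAA) starts at position 117.
Xsu55I cuts after base 2 of each site, so after position 118.
SpeI sites (ACTAGT) start at positions 30, 103.
SpeI cuts after the first base of each site, so after positions 30, 103.
Combined cut positions: 30, 103, 118.
Linear molecule, 3 cuts → 4 fragments:
  1–30 → 30 bp
  31–103 → 73 bp
  104–118 → 15 bp
  119–166 → 48 bp
Sorted largest to smallest: 73, 48, 30, 15 bp.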